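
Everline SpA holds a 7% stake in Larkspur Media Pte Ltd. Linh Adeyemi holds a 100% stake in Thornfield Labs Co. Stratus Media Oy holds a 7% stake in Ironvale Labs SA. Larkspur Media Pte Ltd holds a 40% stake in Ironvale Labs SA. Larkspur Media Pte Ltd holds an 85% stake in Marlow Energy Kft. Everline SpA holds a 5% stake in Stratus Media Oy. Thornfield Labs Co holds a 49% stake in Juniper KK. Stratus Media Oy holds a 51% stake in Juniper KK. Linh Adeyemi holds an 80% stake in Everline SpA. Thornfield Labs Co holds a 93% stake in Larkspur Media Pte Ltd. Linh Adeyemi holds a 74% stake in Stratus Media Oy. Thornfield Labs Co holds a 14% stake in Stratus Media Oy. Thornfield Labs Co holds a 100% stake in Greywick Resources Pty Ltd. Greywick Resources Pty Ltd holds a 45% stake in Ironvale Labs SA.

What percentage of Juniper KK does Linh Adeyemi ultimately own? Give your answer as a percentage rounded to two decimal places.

Linh reaches Juniper along 4 paths.
Via Stratus: 74% × 51% = 37.74%.
Via Thornfield → Stratus: 100% × 14% × 51% = 7.14%.
Via Everline → Stratus: 80% × 5% × 51% = 2.04%.
Via Thornfield: 100% × 49% = 49%.
Total: 37.74% + 7.14% + 2.04% + 49% = 95.92%.

95.92%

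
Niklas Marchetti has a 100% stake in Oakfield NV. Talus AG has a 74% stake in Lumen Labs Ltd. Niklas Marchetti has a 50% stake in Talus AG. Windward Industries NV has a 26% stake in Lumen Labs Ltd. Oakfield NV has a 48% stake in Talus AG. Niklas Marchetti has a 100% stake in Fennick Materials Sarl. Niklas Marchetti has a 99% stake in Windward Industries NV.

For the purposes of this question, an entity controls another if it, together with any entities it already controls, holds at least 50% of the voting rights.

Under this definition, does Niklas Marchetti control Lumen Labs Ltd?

Niklas holds 99% of Windward, so Niklas controls Windward.
Niklas holds 100% of Oakfield, so Niklas controls Oakfield.
Oakfield and Niklas together hold 48% + 50% = 98% of Talus, so Niklas controls Talus.
Talus and Windward together hold 74% + 26% = 100% of Lumen, so Niklas controls Lumen.

Yes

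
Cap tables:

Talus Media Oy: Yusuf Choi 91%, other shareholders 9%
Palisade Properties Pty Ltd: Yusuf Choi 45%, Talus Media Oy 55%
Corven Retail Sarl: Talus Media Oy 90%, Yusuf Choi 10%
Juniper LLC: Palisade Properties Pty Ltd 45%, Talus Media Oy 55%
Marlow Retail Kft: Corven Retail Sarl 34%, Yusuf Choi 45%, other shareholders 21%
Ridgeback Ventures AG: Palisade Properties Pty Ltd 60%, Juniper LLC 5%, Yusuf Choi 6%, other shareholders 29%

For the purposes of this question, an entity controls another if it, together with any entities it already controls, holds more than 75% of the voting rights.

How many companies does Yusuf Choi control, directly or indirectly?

5

Yusuf holds 91% of Talus, so Yusuf controls Talus.
Yusuf and Talus together hold 45% + 55% = 100% of Palisade, so Yusuf controls Palisade.
Talus and Yusuf together hold 90% + 10% = 100% of Corven, so Yusuf controls Corven.
Palisade and Talus together hold 45% + 55% = 100% of Juniper, so Yusuf controls Juniper.
Corven and Yusuf together hold 34% + 45% = 79% of Marlow, so Yusuf controls Marlow.
No other company's threshold is met.
Yusuf controls 5 companies.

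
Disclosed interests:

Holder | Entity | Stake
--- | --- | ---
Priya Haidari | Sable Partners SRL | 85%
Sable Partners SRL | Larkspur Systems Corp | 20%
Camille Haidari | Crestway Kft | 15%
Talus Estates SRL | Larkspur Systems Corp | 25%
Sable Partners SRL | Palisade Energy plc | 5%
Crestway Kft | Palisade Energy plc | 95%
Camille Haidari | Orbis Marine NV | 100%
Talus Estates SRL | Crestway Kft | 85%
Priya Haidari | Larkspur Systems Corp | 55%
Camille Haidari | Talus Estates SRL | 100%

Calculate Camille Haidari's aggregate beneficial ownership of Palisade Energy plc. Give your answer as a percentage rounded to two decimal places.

95.00%

Camille reaches Palisade along 2 paths.
Via Talus → Crestway: 100% × 85% × 95% = 80.75%.
Via Crestway: 15% × 95% = 14.25%.
Total: 80.75% + 14.25% = 95%.
Rounded: 95.00%.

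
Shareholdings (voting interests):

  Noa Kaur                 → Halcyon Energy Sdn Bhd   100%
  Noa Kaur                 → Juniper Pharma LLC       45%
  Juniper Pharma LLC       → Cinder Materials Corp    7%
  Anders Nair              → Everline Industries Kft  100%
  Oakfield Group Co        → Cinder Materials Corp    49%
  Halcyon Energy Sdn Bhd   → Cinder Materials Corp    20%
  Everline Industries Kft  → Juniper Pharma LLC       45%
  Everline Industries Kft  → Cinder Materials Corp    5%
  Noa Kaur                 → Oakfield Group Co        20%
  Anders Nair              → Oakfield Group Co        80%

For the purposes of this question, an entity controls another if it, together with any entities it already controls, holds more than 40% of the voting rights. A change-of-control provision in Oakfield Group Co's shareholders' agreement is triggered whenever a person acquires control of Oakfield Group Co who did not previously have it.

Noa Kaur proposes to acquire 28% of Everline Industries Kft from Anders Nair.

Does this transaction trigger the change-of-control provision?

The purchase adds only to Noa's holdings (Anders's stake shrinks), so Noa is the only person who could newly come to control Oakfield.
Noa holds 45% of Juniper, so Noa controls Juniper.
Noa holds 100% of Halcyon, so Noa controls Halcyon.
In Oakfield, Noa's side holds only 20%, not > 40%.
So before the transaction, Noa does not control Oakfield.
After the purchase, Noa holds 28% of Everline directly, and Anders's stake falls to 72%.
Noa's side now holds 28% of Everline, not > 40%, so Noa still does not control Everline.
After the transaction, Noa's side holds 20% of Oakfield, not > 40%, so Noa still does not control Oakfield.
No new person acquires control, so the clause is not triggered.

No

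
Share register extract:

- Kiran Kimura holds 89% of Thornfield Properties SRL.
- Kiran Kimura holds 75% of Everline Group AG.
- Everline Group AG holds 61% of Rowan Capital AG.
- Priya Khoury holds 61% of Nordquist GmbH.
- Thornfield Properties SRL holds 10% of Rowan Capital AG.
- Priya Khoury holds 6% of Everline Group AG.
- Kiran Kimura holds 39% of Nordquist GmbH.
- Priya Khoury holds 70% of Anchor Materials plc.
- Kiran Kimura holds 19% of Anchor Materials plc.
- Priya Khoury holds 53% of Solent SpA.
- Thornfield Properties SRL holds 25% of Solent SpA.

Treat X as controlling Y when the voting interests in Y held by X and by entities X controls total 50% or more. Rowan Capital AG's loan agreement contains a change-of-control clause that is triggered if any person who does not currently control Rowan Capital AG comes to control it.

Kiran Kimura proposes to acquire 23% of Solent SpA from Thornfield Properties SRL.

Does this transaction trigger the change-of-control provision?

No

The purchase adds only to Kiran's holdings (Thornfield's stake shrinks), so Kiran is the only person who could newly come to control Rowan.
Kiran holds 75% of Everline, so Kiran controls Everline.
Kiran holds 89% of Thornfield, so Kiran controls Thornfield.
Everline and Thornfield together hold 61% + 10% = 71% of Rowan, so Kiran controls Rowan.
So Kiran already controls Rowan before the transaction.
After the purchase, Kiran holds 23% of Solent directly, and Thornfield's stake falls to 2%.
Kiran controlled Rowan already, so this is not a new person acquiring control; every other person's position is unchanged or reduced.
No new person acquires control, so the clause is not triggered.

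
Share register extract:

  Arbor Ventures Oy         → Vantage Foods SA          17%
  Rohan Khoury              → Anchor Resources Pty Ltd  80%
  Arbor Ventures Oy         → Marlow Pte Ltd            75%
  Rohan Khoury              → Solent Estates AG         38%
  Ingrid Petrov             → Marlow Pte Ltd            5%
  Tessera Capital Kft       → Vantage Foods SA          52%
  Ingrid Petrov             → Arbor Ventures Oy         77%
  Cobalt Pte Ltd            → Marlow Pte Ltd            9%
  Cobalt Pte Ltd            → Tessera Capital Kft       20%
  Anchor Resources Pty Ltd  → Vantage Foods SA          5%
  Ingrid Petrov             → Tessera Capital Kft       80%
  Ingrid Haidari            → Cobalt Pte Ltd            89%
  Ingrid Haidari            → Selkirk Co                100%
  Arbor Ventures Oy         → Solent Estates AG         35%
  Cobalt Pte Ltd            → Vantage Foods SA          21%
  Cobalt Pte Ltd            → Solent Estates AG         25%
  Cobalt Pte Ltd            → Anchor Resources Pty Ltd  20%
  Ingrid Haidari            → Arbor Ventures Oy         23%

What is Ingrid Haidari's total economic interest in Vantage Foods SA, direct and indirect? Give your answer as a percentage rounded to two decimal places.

32.75%

Ingrid Haidari reaches Vantage along 4 paths.
Via Cobalt: 89% × 21% = 18.69%.
Via Cobalt → Tessera: 89% × 20% × 52% = 9.256%.
Via Cobalt → Anchor: 89% × 20% × 5% = 0.89%.
Via Arbor: 23% × 17% = 3.91%.
Total: 18.69% + 9.256% + 0.89% + 3.91% = 32.746%.
Rounded: 32.75%.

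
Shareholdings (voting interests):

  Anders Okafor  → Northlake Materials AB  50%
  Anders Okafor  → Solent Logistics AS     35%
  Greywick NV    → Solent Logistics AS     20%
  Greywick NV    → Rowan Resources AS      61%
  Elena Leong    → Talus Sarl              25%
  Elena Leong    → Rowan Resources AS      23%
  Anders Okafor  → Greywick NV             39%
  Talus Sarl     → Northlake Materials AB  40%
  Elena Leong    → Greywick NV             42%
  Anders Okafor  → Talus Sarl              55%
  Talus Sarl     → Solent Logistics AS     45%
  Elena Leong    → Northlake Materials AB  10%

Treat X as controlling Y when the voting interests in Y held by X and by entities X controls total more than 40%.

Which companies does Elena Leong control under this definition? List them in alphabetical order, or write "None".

Greywick NV, Rowan Resources AS

Elena holds 42% of Greywick, so Elena controls Greywick.
Greywick and Elena together hold 61% + 23% = 84% of Rowan, so Elena controls Rowan.
No other company's threshold is met.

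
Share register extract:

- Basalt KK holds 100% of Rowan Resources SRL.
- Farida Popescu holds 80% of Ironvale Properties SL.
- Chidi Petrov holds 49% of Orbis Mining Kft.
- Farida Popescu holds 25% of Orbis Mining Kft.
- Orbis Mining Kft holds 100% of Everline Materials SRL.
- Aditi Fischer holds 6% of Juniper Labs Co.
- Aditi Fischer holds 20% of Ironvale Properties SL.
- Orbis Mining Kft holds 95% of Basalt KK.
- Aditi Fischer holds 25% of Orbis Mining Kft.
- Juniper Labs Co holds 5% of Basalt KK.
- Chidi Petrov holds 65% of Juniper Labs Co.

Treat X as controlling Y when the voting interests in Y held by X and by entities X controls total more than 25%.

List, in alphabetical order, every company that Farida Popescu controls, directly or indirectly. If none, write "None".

Farida holds 80% of Ironvale, so Farida controls Ironvale.
No other company's threshold is met.

Ironvale Properties SL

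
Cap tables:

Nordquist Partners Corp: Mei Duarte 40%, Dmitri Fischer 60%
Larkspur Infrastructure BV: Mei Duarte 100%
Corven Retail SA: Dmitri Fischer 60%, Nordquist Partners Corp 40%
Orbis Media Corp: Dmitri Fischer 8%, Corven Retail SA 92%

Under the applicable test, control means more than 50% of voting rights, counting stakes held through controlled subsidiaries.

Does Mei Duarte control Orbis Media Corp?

Mei holds 100% of Larkspur, so Mei controls Larkspur.
Neither Mei nor any entity Mei controls holds any voting interest in Orbis.
So Mei does not control Orbis.

No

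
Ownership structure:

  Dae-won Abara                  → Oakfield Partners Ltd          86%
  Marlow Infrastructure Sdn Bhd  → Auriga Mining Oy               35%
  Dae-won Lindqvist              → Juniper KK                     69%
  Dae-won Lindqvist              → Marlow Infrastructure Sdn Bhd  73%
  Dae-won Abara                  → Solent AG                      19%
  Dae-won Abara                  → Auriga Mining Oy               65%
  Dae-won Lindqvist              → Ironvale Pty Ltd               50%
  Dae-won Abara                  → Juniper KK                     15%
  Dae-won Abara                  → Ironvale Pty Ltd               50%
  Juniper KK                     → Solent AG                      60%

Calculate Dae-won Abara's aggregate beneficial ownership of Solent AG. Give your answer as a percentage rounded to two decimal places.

Dae-won Abara reaches Solent along 2 paths.
Via Juniper: 15% × 60% = 9%.
Direct stake: 19% = 19%.
Total: 9% + 19% = 28%.
Rounded: 28.00%.

28.00%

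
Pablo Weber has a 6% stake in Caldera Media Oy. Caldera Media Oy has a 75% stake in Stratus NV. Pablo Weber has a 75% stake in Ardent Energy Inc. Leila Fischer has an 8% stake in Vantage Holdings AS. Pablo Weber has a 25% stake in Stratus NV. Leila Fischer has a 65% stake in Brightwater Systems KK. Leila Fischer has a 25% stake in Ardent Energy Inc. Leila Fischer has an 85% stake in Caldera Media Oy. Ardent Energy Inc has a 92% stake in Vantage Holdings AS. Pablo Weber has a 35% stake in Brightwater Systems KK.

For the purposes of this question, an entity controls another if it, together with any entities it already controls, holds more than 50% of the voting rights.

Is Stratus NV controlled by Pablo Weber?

Pablo holds 75% of Ardent, so Pablo controls Ardent.
Ardent holds 92% of Vantage, so Pablo controls Vantage.
In Stratus, Pablo's side holds only 25%, not > 50%.
So Pablo does not control Stratus.

No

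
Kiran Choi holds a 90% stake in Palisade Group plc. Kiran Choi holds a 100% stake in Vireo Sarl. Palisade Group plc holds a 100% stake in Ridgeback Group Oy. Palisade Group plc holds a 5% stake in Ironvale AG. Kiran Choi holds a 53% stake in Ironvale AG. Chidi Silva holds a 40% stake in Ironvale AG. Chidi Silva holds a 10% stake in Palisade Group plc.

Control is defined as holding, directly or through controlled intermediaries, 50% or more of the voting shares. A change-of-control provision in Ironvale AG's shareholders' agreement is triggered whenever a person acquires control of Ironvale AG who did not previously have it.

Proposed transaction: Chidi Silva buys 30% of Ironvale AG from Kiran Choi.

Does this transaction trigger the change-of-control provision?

Yes

The purchase adds only to Chidi's holdings (Kiran's stake shrinks), so Chidi is the only person who could newly come to control Ironvale.
Chidi's largest direct stake is 40% in Ironvale, which does not meet the threshold, so Chidi controls no company.
In Ironvale, Chidi's side holds only 40%, not ≥ 50%.
So before the transaction, Chidi does not control Ironvale.
After the purchase, Chidi's direct stake in Ironvale rises to 40% + 30% = 70%, and Kiran's stake falls to 23%.
Chidi holds 70% of Ironvale, so Chidi controls Ironvale.
Chidi did not control Ironvale before and does after, so the clause is triggered.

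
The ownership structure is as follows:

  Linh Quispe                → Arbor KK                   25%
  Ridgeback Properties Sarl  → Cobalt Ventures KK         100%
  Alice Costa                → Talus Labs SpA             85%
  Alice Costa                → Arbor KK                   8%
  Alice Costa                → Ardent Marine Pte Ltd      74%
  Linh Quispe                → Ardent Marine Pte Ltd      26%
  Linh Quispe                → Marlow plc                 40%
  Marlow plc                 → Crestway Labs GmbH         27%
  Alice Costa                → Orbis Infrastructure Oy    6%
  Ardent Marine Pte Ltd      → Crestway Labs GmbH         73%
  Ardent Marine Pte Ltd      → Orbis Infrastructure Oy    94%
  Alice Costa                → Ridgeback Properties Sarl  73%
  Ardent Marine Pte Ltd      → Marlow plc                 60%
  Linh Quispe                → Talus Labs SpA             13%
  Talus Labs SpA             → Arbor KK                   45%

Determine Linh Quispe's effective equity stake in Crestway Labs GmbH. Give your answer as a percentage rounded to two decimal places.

Linh reaches Crestway along 3 paths.
Via Ardent: 26% × 73% = 18.98%.
Via Ardent → Marlow: 26% × 60% × 27% = 4.212%.
Via Marlow: 40% × 27% = 10.8%.
Total: 18.98% + 4.212% + 10.8% = 33.992%.
Rounded: 33.99%.

33.99%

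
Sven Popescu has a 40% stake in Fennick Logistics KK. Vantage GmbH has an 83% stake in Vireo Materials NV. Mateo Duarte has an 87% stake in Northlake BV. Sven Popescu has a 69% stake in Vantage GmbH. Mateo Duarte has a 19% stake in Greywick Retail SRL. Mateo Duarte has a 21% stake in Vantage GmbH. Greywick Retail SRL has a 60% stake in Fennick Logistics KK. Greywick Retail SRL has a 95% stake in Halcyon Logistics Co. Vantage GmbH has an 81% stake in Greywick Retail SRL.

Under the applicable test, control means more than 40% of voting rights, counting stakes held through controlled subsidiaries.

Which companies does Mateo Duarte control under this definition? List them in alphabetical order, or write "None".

Mateo holds 87% of Northlake, so Mateo controls Northlake.
No other company's threshold is met.

Northlake BV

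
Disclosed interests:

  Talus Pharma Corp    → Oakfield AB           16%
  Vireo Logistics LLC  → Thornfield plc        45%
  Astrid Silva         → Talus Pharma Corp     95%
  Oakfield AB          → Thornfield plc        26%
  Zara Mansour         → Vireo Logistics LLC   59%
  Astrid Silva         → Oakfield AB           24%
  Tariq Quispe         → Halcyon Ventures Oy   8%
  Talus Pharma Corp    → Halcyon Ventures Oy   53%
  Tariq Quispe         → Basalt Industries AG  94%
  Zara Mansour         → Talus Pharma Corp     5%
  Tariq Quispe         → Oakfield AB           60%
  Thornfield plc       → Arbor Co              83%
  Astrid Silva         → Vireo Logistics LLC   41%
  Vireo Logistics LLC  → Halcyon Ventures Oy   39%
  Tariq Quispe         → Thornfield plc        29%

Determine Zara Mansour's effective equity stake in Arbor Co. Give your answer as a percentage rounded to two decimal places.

Zara reaches Arbor along 2 paths.
Via Vireo → Thornfield: 59% × 45% × 83% = 22.0365%.
Via Talus → Oakfield → Thornfield: 5% × 16% × 26% × 83% = 0.17264%.
Total: 22.0365% + 0.17264% = 22.20914%.
Rounded: 22.21%.

22.21%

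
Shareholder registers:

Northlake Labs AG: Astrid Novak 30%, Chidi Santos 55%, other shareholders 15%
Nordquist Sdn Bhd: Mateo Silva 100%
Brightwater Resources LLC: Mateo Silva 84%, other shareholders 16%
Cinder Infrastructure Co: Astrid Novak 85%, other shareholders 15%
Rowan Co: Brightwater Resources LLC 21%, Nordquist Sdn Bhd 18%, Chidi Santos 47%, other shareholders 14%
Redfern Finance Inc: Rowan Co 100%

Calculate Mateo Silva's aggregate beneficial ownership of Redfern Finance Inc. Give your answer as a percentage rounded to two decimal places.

Mateo reaches Redfern along 2 paths.
Via Brightwater → Rowan: 84% × 21% × 100% = 17.64%.
Via Nordquist → Rowan: 100% × 18% × 100% = 18%.
Total: 17.64% + 18% = 35.64%.

35.64%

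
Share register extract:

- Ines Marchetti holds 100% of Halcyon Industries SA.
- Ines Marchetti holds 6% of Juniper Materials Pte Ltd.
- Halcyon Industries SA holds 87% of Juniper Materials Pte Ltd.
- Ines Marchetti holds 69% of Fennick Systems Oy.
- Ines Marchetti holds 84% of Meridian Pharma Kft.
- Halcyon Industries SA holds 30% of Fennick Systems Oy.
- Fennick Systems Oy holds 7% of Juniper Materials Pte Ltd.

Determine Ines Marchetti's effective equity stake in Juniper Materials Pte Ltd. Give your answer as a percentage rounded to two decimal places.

Ines reaches Juniper along 4 paths.
Via Halcyon → Fennick: 100% × 30% × 7% = 2.1%.
Via Fennick: 69% × 7% = 4.83%.
Via Halcyon: 100% × 87% = 87%.
Direct stake: 6% = 6%.
Total: 2.1% + 4.83% + 87% + 6% = 99.93%.

99.93%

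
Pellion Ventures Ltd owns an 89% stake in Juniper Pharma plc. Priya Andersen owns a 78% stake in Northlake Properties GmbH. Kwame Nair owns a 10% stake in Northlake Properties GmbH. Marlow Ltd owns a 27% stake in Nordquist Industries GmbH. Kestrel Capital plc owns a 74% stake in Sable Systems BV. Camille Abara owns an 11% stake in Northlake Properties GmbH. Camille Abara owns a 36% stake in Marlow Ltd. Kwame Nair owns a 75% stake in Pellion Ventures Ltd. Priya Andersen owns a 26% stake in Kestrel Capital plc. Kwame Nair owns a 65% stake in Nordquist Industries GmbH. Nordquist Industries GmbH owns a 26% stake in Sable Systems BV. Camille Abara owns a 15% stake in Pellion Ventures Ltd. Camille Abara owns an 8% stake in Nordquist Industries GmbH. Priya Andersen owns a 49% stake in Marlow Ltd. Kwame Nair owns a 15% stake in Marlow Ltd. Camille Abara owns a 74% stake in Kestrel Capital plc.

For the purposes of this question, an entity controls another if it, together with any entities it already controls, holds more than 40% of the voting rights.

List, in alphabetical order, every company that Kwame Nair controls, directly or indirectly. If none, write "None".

Kwame holds 75% of Pellion, so Kwame controls Pellion.
Kwame holds 65% of Nordquist, so Kwame controls Nordquist.
Pellion holds 89% of Juniper, so Kwame controls Juniper.
No other company's threshold is met.

Juniper Pharma plc, Nordquist Industries GmbH, Pellion Ventures Ltd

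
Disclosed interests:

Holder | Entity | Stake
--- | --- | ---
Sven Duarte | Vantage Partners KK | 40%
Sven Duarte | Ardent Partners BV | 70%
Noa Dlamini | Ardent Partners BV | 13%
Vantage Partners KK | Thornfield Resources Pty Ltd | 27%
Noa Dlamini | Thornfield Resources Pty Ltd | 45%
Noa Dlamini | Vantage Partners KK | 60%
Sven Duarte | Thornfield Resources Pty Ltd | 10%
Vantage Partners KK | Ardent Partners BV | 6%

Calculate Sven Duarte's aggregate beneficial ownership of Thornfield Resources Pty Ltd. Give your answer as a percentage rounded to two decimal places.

Sven reaches Thornfield along 2 paths.
Via Vantage: 40% × 27% = 10.8%.
Direct stake: 10% = 10%.
Total: 10.8% + 10% = 20.8%.
Rounded: 20.80%.

20.80%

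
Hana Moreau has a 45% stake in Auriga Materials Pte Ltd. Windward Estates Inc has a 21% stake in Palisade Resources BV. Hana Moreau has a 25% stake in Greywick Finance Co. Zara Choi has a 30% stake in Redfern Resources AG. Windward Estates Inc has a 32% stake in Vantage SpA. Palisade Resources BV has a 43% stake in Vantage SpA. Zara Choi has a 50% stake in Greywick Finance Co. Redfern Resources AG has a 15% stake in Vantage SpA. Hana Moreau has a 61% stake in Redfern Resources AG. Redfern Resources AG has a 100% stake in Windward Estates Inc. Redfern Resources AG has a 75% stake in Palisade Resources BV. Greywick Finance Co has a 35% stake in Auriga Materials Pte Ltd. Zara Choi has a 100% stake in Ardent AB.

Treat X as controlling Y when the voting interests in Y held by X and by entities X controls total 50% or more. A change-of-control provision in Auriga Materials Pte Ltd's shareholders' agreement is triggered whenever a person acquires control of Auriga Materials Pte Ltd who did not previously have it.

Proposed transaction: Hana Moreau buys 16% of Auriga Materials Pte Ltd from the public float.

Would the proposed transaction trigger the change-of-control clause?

The purchase changes only Hana's holdings, so Hana is the only person who could newly come to control Auriga.
Hana holds 61% of Redfern, so Hana controls Redfern.
Redfern holds 100% of Windward, so Hana controls Windward.
Windward and Redfern together hold 21% + 75% = 96% of Palisade, so Hana controls Palisade.
Redfern and Windward and Palisade together hold 15% + 32% + 43% = 90% of Vantage, so Hana controls Vantage.
In Auriga, Hana's side holds only 45%, not ≥ 50%.
So before the transaction, Hana does not control Auriga.
After the purchase, Hana's direct stake in Auriga rises to 45% + 16% = 61%.
Hana holds 61% of Auriga, so Hana controls Auriga.
Hana did not control Auriga before and does after, so the clause is triggered.

Yes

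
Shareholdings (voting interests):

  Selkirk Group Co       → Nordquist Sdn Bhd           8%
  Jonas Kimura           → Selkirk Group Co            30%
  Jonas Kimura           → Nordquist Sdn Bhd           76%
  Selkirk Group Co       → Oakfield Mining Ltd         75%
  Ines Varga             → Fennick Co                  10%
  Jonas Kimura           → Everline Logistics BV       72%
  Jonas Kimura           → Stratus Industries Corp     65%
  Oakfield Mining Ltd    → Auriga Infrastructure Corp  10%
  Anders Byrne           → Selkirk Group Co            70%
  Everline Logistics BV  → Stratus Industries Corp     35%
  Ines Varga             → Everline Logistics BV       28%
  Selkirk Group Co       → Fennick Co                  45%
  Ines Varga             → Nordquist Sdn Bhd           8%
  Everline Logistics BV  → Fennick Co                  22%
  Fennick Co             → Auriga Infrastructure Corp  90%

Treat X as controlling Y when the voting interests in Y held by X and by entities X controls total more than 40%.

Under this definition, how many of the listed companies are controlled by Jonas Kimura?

3

Jonas holds 72% of Everline, so Jonas controls Everline.
Jonas and Everline together hold 65% + 35% = 100% of Stratus, so Jonas controls Stratus.
Jonas holds 76% of Nordquist, so Jonas controls Nordquist.
No other company's threshold is met.
Jonas controls 3 companies.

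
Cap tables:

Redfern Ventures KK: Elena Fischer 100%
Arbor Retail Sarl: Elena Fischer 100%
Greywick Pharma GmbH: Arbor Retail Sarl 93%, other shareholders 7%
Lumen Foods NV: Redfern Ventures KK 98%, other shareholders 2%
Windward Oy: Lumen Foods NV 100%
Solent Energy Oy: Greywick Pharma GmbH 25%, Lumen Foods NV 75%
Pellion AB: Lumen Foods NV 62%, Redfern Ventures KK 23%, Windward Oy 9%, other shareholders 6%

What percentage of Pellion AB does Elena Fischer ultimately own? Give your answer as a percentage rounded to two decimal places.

92.58%

Elena reaches Pellion along 3 paths.
Via Redfern → Lumen: 100% × 98% × 62% = 60.76%.
Via Redfern: 100% × 23% = 23%.
Via Redfern → Lumen → Windward: 100% × 98% × 100% × 9% = 8.82%.
Total: 60.76% + 23% + 8.82% = 92.58%.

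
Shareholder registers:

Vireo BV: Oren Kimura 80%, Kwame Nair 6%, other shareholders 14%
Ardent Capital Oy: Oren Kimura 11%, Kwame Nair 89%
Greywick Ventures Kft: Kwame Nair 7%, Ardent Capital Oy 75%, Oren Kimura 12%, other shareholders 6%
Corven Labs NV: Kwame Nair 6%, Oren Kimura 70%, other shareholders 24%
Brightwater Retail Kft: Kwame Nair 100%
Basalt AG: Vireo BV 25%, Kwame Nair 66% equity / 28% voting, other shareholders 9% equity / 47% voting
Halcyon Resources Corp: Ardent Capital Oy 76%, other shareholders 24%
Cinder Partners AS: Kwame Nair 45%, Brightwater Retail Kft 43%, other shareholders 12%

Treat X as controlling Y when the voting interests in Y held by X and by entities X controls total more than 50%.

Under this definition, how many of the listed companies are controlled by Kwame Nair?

Kwame holds 89% of Ardent, so Kwame controls Ardent.
Kwame and Ardent together hold 7% + 75% = 82% of Greywick, so Kwame controls Greywick.
Kwame holds 100% of Brightwater, so Kwame controls Brightwater.
Ardent holds 76% of Halcyon, so Kwame controls Halcyon.
Kwame and Brightwater together hold 45% + 43% = 88% of Cinder, so Kwame controls Cinder.
No other company's threshold is met.
Kwame controls 5 companies.

5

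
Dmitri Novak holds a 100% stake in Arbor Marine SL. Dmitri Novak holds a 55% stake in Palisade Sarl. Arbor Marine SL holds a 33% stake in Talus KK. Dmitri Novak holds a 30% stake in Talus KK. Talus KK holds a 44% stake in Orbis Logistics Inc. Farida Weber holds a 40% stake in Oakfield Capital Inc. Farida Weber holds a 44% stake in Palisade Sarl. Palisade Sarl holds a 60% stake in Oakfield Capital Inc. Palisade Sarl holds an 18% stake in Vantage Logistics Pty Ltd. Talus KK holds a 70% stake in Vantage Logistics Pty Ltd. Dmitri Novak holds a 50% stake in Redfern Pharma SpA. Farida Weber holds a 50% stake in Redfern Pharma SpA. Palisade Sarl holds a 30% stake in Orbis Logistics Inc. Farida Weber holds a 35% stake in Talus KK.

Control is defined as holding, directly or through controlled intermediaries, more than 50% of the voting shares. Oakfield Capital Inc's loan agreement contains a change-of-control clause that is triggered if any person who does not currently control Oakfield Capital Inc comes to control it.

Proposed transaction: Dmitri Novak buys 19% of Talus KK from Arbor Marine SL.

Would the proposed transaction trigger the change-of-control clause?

The purchase adds only to Dmitri's holdings (Arbor's stake shrinks), so Dmitri is the only person who could newly come to control Oakfield.
Dmitri holds 55% of Palisade, so Dmitri controls Palisade.
Palisade holds 60% of Oakfield, so Dmitri controls Oakfield.
So Dmitri already controls Oakfield before the transaction.
After the purchase, Dmitri's direct stake in Talus rises to 30% + 19% = 49%, and Arbor's stake falls to 14%.
Dmitri controlled Oakfield already, so this is not a new person acquiring control; every other person's position is unchanged or reduced.
No new person acquires control, so the clause is not triggered.

No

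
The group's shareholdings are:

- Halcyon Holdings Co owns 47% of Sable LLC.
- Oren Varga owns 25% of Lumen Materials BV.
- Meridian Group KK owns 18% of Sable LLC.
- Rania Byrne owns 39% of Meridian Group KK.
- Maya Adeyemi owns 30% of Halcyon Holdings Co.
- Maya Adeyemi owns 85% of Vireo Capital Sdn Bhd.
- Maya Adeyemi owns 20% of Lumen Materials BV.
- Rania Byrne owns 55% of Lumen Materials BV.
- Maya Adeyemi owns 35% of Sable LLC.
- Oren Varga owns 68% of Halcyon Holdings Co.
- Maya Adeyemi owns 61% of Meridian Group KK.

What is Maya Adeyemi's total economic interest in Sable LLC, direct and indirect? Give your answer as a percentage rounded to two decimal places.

Maya reaches Sable along 3 paths.
Direct stake: 35% = 35%.
Via Meridian: 61% × 18% = 10.98%.
Via Halcyon: 30% × 47% = 14.1%.
Total: 35% + 10.98% + 14.1% = 60.08%.

60.08%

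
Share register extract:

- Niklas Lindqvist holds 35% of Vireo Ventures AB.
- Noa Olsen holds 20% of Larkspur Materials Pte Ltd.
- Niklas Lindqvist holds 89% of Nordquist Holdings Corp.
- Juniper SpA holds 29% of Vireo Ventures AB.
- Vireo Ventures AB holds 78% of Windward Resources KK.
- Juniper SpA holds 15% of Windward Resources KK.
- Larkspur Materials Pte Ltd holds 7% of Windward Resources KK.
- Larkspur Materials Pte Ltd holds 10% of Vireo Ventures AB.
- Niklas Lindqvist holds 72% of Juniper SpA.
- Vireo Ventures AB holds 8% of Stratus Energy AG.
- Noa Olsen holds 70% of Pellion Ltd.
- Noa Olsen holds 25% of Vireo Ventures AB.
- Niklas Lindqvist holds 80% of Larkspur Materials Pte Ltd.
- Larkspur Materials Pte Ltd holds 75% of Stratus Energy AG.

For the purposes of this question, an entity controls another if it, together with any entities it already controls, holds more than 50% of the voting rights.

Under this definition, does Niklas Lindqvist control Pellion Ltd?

No

Niklas holds 80% of Larkspur, so Niklas controls Larkspur.
Niklas holds 72% of Juniper, so Niklas controls Juniper.
Larkspur and Niklas and Juniper together hold 10% + 35% + 29% = 74% of Vireo, so Niklas controls Vireo.
Niklas holds 89% of Nordquist, so Niklas controls Nordquist.
Larkspur and Vireo together hold 75% + 8% = 83% of Stratus, so Niklas controls Stratus.
Larkspur and Juniper and Vireo together hold 7% + 15% + 78% = 100% of Windward, so Niklas controls Windward.
Neither Niklas nor any entity Niklas controls holds any voting interest in Pellion.
So Niklas does not control Pellion.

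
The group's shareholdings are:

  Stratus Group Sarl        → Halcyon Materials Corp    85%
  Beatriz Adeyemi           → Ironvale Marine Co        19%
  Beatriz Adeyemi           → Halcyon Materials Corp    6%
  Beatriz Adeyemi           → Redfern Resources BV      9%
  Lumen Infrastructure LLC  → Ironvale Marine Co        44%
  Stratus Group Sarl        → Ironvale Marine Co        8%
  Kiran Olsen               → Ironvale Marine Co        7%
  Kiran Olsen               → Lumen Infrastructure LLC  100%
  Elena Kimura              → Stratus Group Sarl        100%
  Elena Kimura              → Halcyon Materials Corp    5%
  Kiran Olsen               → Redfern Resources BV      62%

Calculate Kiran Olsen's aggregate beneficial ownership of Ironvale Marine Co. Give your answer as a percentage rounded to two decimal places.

51.00%

Kiran reaches Ironvale along 2 paths.
Direct stake: 7% = 7%.
Via Lumen: 100% × 44% = 44%.
Total: 7% + 44% = 51%.
Rounded: 51.00%.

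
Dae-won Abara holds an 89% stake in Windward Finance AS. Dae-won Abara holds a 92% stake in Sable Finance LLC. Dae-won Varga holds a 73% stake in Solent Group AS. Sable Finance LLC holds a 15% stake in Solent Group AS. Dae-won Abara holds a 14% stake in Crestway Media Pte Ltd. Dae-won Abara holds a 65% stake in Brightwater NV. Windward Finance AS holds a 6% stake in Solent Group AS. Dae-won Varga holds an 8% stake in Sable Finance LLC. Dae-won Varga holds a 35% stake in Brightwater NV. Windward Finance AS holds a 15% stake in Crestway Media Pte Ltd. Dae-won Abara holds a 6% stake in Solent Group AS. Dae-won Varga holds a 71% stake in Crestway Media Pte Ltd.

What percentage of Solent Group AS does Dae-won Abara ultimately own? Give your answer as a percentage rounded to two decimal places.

25.14%

Dae-won Abara reaches Solent along 3 paths.
Direct stake: 6% = 6%.
Via Sable: 92% × 15% = 13.8%.
Via Windward: 89% × 6% = 5.34%.
Total: 6% + 13.8% + 5.34% = 25.14%.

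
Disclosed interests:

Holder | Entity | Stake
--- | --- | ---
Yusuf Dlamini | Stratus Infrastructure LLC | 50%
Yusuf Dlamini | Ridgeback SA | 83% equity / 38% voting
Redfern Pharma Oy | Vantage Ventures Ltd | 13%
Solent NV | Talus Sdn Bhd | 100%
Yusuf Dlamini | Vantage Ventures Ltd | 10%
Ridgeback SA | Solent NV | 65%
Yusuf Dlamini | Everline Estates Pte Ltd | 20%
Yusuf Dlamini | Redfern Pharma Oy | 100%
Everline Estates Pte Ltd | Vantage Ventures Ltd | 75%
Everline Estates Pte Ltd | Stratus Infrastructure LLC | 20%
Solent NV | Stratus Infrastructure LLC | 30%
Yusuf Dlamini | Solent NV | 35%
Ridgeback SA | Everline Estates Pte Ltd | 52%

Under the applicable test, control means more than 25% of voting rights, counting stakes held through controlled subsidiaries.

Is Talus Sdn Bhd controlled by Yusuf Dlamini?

Yes

Yusuf holds 38% of Ridgeback, so Yusuf controls Ridgeback.
Yusuf and Ridgeback together hold 35% + 65% = 100% of Solent, so Yusuf controls Solent.
Solent holds 100% of Talus, so Yusuf controls Talus.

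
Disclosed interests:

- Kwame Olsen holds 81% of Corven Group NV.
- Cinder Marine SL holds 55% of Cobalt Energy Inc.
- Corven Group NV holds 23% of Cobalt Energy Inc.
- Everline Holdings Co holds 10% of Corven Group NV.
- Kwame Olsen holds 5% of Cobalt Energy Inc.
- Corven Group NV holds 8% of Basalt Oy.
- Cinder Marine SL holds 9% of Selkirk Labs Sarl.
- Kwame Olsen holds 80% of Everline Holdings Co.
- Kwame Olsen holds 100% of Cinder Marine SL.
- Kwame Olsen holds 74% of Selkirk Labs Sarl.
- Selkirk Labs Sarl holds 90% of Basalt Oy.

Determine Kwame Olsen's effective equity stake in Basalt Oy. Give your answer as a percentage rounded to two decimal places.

81.82%

Kwame reaches Basalt along 4 paths.
Via Cinder → Selkirk: 100% × 9% × 90% = 8.1%.
Via Selkirk: 74% × 90% = 66.6%.
Via Everline → Corven: 80% × 10% × 8% = 0.64%.
Via Corven: 81% × 8% = 6.48%.
Total: 8.1% + 66.6% + 0.64% + 6.48% = 81.82%.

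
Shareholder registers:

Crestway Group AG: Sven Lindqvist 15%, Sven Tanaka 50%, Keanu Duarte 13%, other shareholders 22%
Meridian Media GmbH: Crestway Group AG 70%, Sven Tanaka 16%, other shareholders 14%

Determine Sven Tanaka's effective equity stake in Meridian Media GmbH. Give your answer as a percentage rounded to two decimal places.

51.00%

Sven Tanaka reaches Meridian along 2 paths.
Via Crestway: 50% × 70% = 35%.
Direct stake: 16% = 16%.
Total: 35% + 16% = 51%.
Rounded: 51.00%.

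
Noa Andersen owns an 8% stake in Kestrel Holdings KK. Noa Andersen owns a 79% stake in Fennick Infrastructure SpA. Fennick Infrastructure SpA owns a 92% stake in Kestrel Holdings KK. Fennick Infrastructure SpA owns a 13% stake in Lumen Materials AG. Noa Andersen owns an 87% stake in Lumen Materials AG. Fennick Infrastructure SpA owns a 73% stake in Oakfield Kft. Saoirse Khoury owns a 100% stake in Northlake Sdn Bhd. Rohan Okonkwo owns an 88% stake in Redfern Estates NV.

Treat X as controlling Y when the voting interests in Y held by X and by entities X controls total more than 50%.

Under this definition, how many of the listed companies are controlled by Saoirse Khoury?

Saoirse holds 100% of Northlake, so Saoirse controls Northlake.
No other company's threshold is met.
Saoirse controls 1 company.

1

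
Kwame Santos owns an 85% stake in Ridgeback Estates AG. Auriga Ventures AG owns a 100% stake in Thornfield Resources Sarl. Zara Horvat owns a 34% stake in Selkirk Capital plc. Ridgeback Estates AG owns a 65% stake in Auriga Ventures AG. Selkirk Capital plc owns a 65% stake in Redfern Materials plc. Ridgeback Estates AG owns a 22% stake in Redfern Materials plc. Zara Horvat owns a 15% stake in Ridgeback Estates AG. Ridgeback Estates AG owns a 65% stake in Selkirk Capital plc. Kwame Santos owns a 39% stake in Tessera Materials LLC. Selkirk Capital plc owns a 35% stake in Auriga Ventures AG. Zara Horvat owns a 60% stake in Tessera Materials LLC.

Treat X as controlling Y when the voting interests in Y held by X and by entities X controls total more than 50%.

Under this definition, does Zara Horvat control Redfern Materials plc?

No

Zara holds 60% of Tessera, so Zara controls Tessera.
Neither Zara nor any entity Zara controls holds any voting interest in Redfern.
So Zara does not control Redfern.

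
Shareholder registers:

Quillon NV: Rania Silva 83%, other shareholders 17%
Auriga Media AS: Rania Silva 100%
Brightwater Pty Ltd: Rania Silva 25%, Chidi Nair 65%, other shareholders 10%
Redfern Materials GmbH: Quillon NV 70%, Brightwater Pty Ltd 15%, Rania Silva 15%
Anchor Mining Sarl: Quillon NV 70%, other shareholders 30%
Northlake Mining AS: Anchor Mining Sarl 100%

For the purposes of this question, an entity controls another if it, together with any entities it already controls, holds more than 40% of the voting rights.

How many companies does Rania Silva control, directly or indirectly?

Rania holds 83% of Quillon, so Rania controls Quillon.
Rania holds 100% of Auriga, so Rania controls Auriga.
Quillon and Rania together hold 70% + 15% = 85% of Redfern, so Rania controls Redfern.
Quillon holds 70% of Anchor, so Rania controls Anchor.
Anchor holds 100% of Northlake, so Rania controls Northlake.
No other company's threshold is met.
Rania controls 5 companies.

5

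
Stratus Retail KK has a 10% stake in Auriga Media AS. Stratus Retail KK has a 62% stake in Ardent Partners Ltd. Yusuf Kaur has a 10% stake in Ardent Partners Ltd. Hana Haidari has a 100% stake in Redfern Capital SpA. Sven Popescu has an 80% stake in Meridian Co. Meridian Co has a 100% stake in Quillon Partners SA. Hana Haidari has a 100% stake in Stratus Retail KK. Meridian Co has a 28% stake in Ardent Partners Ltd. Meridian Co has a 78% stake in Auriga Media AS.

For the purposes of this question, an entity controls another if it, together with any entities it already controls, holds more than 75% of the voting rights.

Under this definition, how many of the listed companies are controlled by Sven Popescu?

3

Sven holds 80% of Meridian, so Sven controls Meridian.
Meridian holds 100% of Quillon, so Sven controls Quillon.
Meridian holds 78% of Auriga, so Sven controls Auriga.
No other company's threshold is met.
Sven controls 3 companies.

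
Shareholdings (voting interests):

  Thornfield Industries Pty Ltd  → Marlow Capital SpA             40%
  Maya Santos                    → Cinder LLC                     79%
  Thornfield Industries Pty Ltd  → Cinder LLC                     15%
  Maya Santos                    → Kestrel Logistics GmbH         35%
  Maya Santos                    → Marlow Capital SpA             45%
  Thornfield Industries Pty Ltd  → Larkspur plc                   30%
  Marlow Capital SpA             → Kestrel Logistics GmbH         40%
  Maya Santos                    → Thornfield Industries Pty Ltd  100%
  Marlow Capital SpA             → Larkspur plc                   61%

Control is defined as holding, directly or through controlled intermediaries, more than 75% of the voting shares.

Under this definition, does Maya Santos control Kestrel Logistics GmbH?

No

Maya holds 100% of Thornfield, so Maya controls Thornfield.
Maya and Thornfield together hold 45% + 40% = 85% of Marlow, so Maya controls Marlow.
Marlow and Thornfield together hold 61% + 30% = 91% of Larkspur, so Maya controls Larkspur.
Thornfield and Maya together hold 15% + 79% = 94% of Cinder, so Maya controls Cinder.
In Kestrel, Maya's side holds only 40% + 35% = 75%, not > 75%.
So Maya does not control Kestrel.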